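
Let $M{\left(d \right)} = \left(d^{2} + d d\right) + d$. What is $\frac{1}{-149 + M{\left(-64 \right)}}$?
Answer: $\frac{1}{7979} \approx 0.00012533$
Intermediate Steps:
$M{\left(d \right)} = d + 2 d^{2}$ ($M{\left(d \right)} = \left(d^{2} + d^{2}\right) + d = 2 d^{2} + d = d + 2 d^{2}$)
$\frac{1}{-149 + M{\left(-64 \right)}} = \frac{1}{-149 - 64 \left(1 + 2 \left(-64\right)\right)} = \frac{1}{-149 - 64 \left(1 - 128\right)} = \frac{1}{-149 - -8128} = \frac{1}{-149 + 8128} = \frac{1}{7979}$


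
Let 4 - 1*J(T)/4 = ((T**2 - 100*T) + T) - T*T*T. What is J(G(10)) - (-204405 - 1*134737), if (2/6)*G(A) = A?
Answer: 455438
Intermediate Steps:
G(A) = 3*A
J(T) = 16 - 4*T**2 + 4*T**3 + 396*T (J(T) = 16 - 4*(((T**2 - 100*T) + T) - T*T*T) = 16 - 4*((T**2 - 99*T) - T**2*T) = 16 - 4*((T**2 - 99*T) - T**3) = 16 - 4*(T**2 - T**3 - 99*T) = 16 + (-4*T**2 + 4*T**3 + 396*T) = 16 - 4*T**2 + 4*T**3 + 396*T)
J(G(10)) - (-204405 - 1*134737) = (16 - 4*(3*10)**2 + 4*(3*10)**3 + 396*(3*10)) - (-204405 - 1*134737) = (16 - 4*30**2 + 4*30**3 + 396*30) - (-204405 - 134737) = (16 - 4*900 + 4*27000 + 11880) - 1*(-339142) = (16 - 3600 + 108000 + 11880) + 339142 = 116296 + 339142 = 455438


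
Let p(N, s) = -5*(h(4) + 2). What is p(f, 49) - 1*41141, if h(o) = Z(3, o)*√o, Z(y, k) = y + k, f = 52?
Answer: -41221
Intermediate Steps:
Z(y, k) = k + y
h(o) = √o*(3 + o) (h(o) = (o + 3)*√o = (3 + o)*√o = √o*(3 + o))
p(N, s) = -80 (p(N, s) = -5*(√4*(3 + 4) + 2) = -5*(2*7 + 2) = -5*(14 + 2) = -5*16 = -80)
p(f, 49) - 1*41141 = -80 - 1*41141 = -80 - 41141 = -41221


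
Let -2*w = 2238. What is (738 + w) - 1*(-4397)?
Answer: 4016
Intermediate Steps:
w = -1119 (w = -½*2238 = -1119)
(738 + w) - 1*(-4397) = (738 - 1119) - 1*(-4397) = -381 + 4397 = 4016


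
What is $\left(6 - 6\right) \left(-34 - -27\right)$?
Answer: $0$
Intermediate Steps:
$\left(6 - 6\right) \left(-34 - -27\right) = \left(6 - 6\right) \left(-34 + 27\right) = 0 \left(-7\right) = 0$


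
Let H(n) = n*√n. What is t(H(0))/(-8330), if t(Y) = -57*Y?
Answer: 0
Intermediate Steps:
H(n) = n^(3/2)
t(H(0))/(-8330) = -57*0^(3/2)/(-8330) = -57*0*(-1/8330) = 0*(-1/8330) = 0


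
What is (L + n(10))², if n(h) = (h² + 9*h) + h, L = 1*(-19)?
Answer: 32761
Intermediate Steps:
L = -19
n(h) = h² + 10*h
(L + n(10))² = (-19 + 10*(10 + 10))² = (-19 + 10*20)² = (-19 + 200)² = 181² = 32761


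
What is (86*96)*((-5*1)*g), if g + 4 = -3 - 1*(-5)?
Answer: 82560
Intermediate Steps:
g = -2 (g = -4 + (-3 - 1*(-5)) = -4 + (-3 + 5) = -4 + 2 = -2)
(86*96)*((-5*1)*g) = (86*96)*(-5*1*(-2)) = 8256*(-5*(-2)) = 8256*10 = 82560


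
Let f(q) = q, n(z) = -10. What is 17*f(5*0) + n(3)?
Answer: -10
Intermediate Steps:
17*f(5*0) + n(3) = 17*(5*0) - 10 = 17*0 - 10 = 0 - 10 = -10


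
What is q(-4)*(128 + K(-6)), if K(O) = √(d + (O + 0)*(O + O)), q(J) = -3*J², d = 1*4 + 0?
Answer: -6144 - 96*√19 ≈ -6562.5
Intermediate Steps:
d = 4 (d = 4 + 0 = 4)
K(O) = √(4 + 2*O²) (K(O) = √(4 + (O + 0)*(O + O)) = √(4 + O*(2*O)) = √(4 + 2*O²))
q(-4)*(128 + K(-6)) = (-3*(-4)²)*(128 + √(4 + 2*(-6)²)) = (-3*16)*(128 + √(4 + 2*36)) = -48*(128 + √(4 + 72)) = -48*(128 + √76) = -48*(128 + 2*√19) = -6144 - 96*√19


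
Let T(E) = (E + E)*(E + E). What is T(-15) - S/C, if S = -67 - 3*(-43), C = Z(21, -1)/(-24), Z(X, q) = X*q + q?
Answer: 9156/11 ≈ 832.36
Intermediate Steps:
Z(X, q) = q + X*q
T(E) = 4*E² (T(E) = (2*E)*(2*E) = 4*E²)
C = 11/12 (C = -(1 + 21)/(-24) = -1*22*(-1/24) = -22*(-1/24) = 11/12 ≈ 0.91667)
S = 62 (S = -67 - 1*(-129) = -67 + 129 = 62)
T(-15) - S/C = 4*(-15)² - 62/11/12 = 4*225 - 62*12/11 = 900 - 1*744/11 = 900 - 744/11 = 9156/11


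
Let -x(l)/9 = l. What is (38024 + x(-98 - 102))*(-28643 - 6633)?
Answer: -1404831424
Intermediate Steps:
x(l) = -9*l
(38024 + x(-98 - 102))*(-28643 - 6633) = (38024 - 9*(-98 - 102))*(-28643 - 6633) = (38024 - 9*(-200))*(-35276) = (38024 + 1800)*(-35276) = 39824*(-35276) = -1404831424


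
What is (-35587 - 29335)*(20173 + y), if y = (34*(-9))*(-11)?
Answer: -1528198958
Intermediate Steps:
y = 3366 (y = -306*(-11) = 3366)
(-35587 - 29335)*(20173 + y) = (-35587 - 29335)*(20173 + 3366) = -64922*23539 = -1528198958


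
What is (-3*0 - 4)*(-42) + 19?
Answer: 187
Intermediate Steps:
(-3*0 - 4)*(-42) + 19 = (0 - 4)*(-42) + 19 = -4*(-42) + 19 = 168 + 19 = 187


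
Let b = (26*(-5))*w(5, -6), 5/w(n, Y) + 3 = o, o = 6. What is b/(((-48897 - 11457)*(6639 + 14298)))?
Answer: 325/1895447547 ≈ 1.7146e-7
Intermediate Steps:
w(n, Y) = 5/3 (w(n, Y) = 5/(-3 + 6) = 5/3)
b = -650/3 (b = (26*(-5))*(5/3) = -130*5/3 = -650/3 ≈ -216.67)
b/(((-48897 - 11457)*(6639 + 14298))) = -650*1/((-48897 - 11457)*(6639 + 14298))/3 = -650/(3*((-60354*20937))) = -650/3/(-1263631698) = -650/3*(-1/1263631698) = 325/1895447547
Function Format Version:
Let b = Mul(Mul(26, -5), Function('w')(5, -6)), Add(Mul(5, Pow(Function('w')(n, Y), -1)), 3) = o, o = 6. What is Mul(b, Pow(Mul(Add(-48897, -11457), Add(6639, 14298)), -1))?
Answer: Rational(325, 1895447547) ≈ 1.7146e-7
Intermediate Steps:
Function('w')(n, Y) = Rational(5, 3) (Function('w')(n, Y) = Mul(5, Pow(Add(-3, 6), -1)) = Mul(5, Pow(3, -1)) = Mul(5, Rational(1, 3)) = Rational(5, 3))
b = Rational(-650, 3) (b = Mul(Mul(26, -5), Rational(5, 3)) = Mul(-130, Rational(5, 3)) = Rational(-650, 3) ≈ -216.67)
Mul(b, Pow(Mul(Add(-48897, -11457), Add(6639, 14298)), -1)) = Mul(Rational(-650, 3), Pow(Mul(Add(-48897, -11457), Add(6639, 14298)), -1)) = Mul(Rational(-650, 3), Pow(Mul(-60354, 20937), -1)) = Mul(Rational(-650, 3), Pow(-1263631698, -1)) = Mul(Rational(-650, 3), Rational(-1, 1263631698)) = Rational(325, 1895447547)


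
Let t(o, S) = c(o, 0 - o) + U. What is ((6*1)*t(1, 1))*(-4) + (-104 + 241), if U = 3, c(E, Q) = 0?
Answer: 65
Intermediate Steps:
t(o, S) = 3 (t(o, S) = 0 + 3 = 3)
((6*1)*t(1, 1))*(-4) + (-104 + 241) = ((6*1)*3)*(-4) + (-104 + 241) = (6*3)*(-4) + 137 = 18*(-4) + 137 = -72 + 137 = 65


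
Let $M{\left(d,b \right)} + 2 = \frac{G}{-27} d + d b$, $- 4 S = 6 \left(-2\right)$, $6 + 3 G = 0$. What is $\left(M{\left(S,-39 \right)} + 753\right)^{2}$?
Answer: $\frac{32581264}{81} \approx 4.0224 \cdot 10^{5}$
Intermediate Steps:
$G = -2$ ($G = -2 + \frac{1}{3} \cdot 0 = -2 + 0 = -2$)
$S = 3$ ($S = - \frac{6 \left(-2\right)}{4} = \left(- \frac{1}{4}\right) \left(-12\right) = 3$)
$M{\left(d,b \right)} = -2 + \frac{2 d}{27} + b d$ ($M{\left(d,b \right)} = -2 + \left(- \frac{2}{-27} d + d b\right) = -2 + \left(\left(-2\right) \left(- \frac{1}{27}\right) d + b d\right) = -2 + \left(\frac{2 d}{27} + b d\right) = -2 + \frac{2 d}{27} + b d$)
$\left(M{\left(S,-39 \right)} + 753\right)^{2} = \left(\left(-2 + \frac{2}{27} \cdot 3 - 117\right) + 753\right)^{2} = \left(\left(-2 + \frac{2}{9} - 117\right) + 753\right)^{2} = \left(- \frac{1069}{9} + 753\right)^{2} = \left(\frac{5708}{9}\right)^{2} = \frac{32581264}{81}$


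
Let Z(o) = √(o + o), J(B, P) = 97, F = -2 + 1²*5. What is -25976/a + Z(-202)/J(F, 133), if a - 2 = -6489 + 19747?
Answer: -382/195 + 2*I*√101/97 ≈ -1.959 + 0.20721*I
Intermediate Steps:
F = 3 (F = -2 + 1*5 = -2 + 5 = 3)
Z(o) = √2*√o (Z(o) = √(2*o) = √2*√o)
a = 13260 (a = 2 + (-6489 + 19747) = 2 + 13258 = 13260)
-25976/a + Z(-202)/J(F, 133) = -25976/13260 + (√2*√(-202))/97 = -25976*1/13260 + (√2*(I*√202))*(1/97) = -382/195 + (2*I*√101)*(1/97) = -382/195 + 2*I*√101/97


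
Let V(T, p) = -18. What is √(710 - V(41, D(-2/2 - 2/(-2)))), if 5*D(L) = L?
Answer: 2*√182 ≈ 26.981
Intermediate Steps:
D(L) = L/5
√(710 - V(41, D(-2/2 - 2/(-2)))) = √(710 - 1*(-18)) = √(710 + 18) = √728 = 2*√182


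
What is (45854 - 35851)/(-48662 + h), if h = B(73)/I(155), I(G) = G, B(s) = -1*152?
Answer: -1550465/7542762 ≈ -0.20556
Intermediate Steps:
B(s) = -152
h = -152/155 ≈ -0.98065
(45854 - 35851)/(-48662 + h) = (45854 - 35851)/(-48662 - 152/155) = 10003/(-7542762/155) = 10003*(-155/7542762) = -1550465/7542762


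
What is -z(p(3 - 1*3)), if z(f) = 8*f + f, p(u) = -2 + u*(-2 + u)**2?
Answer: 18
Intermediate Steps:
z(f) = 9*f
-z(p(3 - 1*3)) = -9*(-2 + (3 - 1*3)*(-2 + (3 - 1*3))**2) = -9*(-2 + (3 - 3)*(-2 + (3 - 3))**2) = -9*(-2 + 0*(-2 + 0)**2) = -9*(-2 + 0*(-2)**2) = -9*(-2 + 0*4) = -9*(-2 + 0) = -9*(-2) = -1*(-18) = 18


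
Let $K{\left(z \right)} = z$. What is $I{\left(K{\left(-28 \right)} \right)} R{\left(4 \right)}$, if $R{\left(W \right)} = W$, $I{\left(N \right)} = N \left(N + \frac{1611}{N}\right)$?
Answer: $9580$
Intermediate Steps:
$I{\left(K{\left(-28 \right)} \right)} R{\left(4 \right)} = \left(1611 + \left(-28\right)^{2}\right) 4 = \left(1611 + 784\right) 4 = 2395 \cdot 4 = 9580$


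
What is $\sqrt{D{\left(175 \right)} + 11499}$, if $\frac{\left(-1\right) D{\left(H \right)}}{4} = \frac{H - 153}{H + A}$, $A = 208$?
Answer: $\frac{\sqrt{1686743107}}{383} \approx 107.23$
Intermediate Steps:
$D{\left(H \right)} = - \frac{4 \left(-153 + H\right)}{208 + H}$ ($D{\left(H \right)} = - 4 \frac{H - 153}{H + 208} = - 4 \frac{-153 + H}{208 + H} = - \frac{4 \left(-153 + H\right)}{208 + H}$)
$\sqrt{D{\left(175 \right)} + 11499} = \sqrt{\frac{4 \left(153 - 175\right)}{208 + 175} + 11499} = \sqrt{\frac{4 \left(153 - 175\right)}{383} + 11499} = \sqrt{4 \cdot \frac{1}{383} \left(-22\right) + 11499} = \sqrt{- \frac{88}{383} + 11499} = \sqrt{\frac{4404029}{383}} = \frac{\sqrt{1686743107}}{383}$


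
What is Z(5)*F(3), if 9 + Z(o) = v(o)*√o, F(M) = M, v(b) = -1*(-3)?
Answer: -27 + 9*√5 ≈ -6.8754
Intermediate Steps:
v(b) = 3
Z(o) = -9 + 3*√o
Z(5)*F(3) = (-9 + 3*√5)*3 = -27 + 9*√5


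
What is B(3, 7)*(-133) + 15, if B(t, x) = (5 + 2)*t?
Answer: -2778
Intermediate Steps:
B(t, x) = 7*t
B(3, 7)*(-133) + 15 = (7*3)*(-133) + 15 = 21*(-133) + 15 = -2793 + 15 = -2778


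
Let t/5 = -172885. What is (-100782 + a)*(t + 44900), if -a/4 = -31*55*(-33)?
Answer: 267035665050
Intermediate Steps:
t = -864425 (t = 5*(-172885) = -864425)
a = -225060 (a = -4*(-31*55)*(-33) = -(-6820)*(-33) = -4*56265 = -225060)
(-100782 + a)*(t + 44900) = (-100782 - 225060)*(-864425 + 44900) = -325842*(-819525) = 267035665050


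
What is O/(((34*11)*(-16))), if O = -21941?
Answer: 21941/5984 ≈ 3.6666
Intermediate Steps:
O/(((34*11)*(-16))) = -21941/((34*11)*(-16)) = -21941/(374*(-16)) = -21941/(-5984) = -21941*(-1/5984) = 21941/5984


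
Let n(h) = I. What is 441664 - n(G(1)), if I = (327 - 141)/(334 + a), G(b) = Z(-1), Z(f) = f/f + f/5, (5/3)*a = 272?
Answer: 548987887/1243 ≈ 4.4166e+5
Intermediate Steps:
a = 816/5 (a = (⅗)*272 = 816/5 ≈ 163.20)
Z(f) = 1 + f/5 (Z(f) = 1 + f*(⅕) = 1 + f/5)
G(b) = ⅘ (G(b) = 1 + (⅕)*(-1) = 1 - ⅕ = ⅘)
I = 465/1243 (I = (327 - 141)/(334 + 816/5) = 186/(2486/5) = 186*(5/2486) = 465/1243 ≈ 0.37409)
n(h) = 465/1243
441664 - n(G(1)) = 441664 - 1*465/1243 = 441664 - 465/1243 = 548987887/1243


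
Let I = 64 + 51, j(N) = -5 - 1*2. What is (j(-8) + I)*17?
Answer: 1836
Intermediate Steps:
j(N) = -7 (j(N) = -5 - 2 = -7)
I = 115
(j(-8) + I)*17 = (-7 + 115)*17 = 108*17 = 1836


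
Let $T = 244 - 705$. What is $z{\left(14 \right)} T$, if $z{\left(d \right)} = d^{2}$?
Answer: $-90356$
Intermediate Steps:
$T = -461$ ($T = 244 - 705 = -461$)
$z{\left(14 \right)} T = 14^{2} \left(-461\right) = 196 \left(-461\right) = -90356$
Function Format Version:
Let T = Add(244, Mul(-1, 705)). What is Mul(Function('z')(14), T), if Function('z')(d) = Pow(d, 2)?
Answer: -90356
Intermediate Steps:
T = -461 (T = Add(244, -705) = -461)
Mul(Function('z')(14), T) = Mul(Pow(14, 2), -461) = Mul(196, -461) = -90356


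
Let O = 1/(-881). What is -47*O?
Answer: 47/881 ≈ 0.053348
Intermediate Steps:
O = -1/881 ≈ -0.0011351
-47*O = -47*(-1/881) = 47/881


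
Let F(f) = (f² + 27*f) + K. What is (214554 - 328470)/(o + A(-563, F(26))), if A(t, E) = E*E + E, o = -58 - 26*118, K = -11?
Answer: -18986/311155 ≈ -0.061018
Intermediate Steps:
F(f) = -11 + f² + 27*f (F(f) = (f² + 27*f) - 11 = -11 + f² + 27*f)
o = -3126 (o = -58 - 3068 = -3126)
A(t, E) = E + E² (A(t, E) = E² + E = E + E²)
(214554 - 328470)/(o + A(-563, F(26))) = (214554 - 328470)/(-3126 + (-11 + 26² + 27*26)*(1 + (-11 + 26² + 27*26))) = -113916/(-3126 + (-11 + 676 + 702)*(1 + (-11 + 676 + 702))) = -113916/(-3126 + 1367*(1 + 1367)) = -113916/(-3126 + 1367*1368) = -113916/(-3126 + 1870056) = -113916/1866930 = -113916*1/1866930 = -18986/311155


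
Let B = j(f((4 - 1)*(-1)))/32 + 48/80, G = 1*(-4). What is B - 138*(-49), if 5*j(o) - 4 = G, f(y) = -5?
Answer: 33813/5 ≈ 6762.6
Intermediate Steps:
G = -4
j(o) = 0 (j(o) = ⅘ + (⅕)*(-4) = ⅘ - ⅘ = 0)
B = ⅗ (B = 0/32 + 48/80 = 0*(1/32) + 48*(1/80) = 0 + ⅗ = ⅗ ≈ 0.60000)
B - 138*(-49) = ⅗ - 138*(-49) = ⅗ + 6762 = 33813/5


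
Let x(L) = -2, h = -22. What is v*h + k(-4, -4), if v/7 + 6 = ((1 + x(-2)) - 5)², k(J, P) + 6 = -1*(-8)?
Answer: -4618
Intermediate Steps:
k(J, P) = 2 (k(J, P) = -6 - 1*(-8) = -6 + 8 = 2)
v = 210 (v = -42 + 7*((1 - 2) - 5)² = -42 + 7*(-1 - 5)² = -42 + 7*(-6)² = -42 + 7*36 = -42 + 252 = 210)
v*h + k(-4, -4) = 210*(-22) + 2 = -4620 + 2 = -4618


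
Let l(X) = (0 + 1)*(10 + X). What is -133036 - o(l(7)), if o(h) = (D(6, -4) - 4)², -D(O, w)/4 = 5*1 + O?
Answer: -135340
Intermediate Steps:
D(O, w) = -20 - 4*O (D(O, w) = -4*(5*1 + O) = -4*(5 + O) = -20 - 4*O)
l(X) = 10 + X (l(X) = 1*(10 + X) = 10 + X)
o(h) = 2304 (o(h) = ((-20 - 4*6) - 4)² = ((-20 - 24) - 4)² = (-44 - 4)² = (-48)² = 2304)
-133036 - o(l(7)) = -133036 - 1*2304 = -133036 - 2304 = -135340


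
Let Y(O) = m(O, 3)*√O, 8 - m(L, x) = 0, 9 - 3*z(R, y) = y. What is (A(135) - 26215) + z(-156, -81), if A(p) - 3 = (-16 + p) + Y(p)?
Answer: -26063 + 24*√15 ≈ -25970.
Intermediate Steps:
z(R, y) = 3 - y/3
m(L, x) = 8 (m(L, x) = 8 - 1*0 = 8 + 0 = 8)
Y(O) = 8*√O
A(p) = -13 + p + 8*√p (A(p) = 3 + ((-16 + p) + 8*√p) = 3 + (-16 + p + 8*√p) = -13 + p + 8*√p)
(A(135) - 26215) + z(-156, -81) = ((-13 + 135 + 8*√135) - 26215) + (3 - ⅓*(-81)) = ((-13 + 135 + 8*(3*√15)) - 26215) + (3 + 27) = ((-13 + 135 + 24*√15) - 26215) + 30 = ((122 + 24*√15) - 26215) + 30 = (-26093 + 24*√15) + 30 = -26063 + 24*√15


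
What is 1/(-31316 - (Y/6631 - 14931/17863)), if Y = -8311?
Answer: -118449553/3709118734894 ≈ -3.1935e-5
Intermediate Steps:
1/(-31316 - (Y/6631 - 14931/17863)) = 1/(-31316 - (-8311/6631 - 14931/17863)) = 1/(-31316 - 1*(-247466854/118449553)) = 1/(-31316 + 247466854/118449553) = 1/(-3709118734894/118449553) = -118449553/3709118734894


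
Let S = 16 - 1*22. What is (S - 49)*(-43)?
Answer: 2365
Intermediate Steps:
S = -6 (S = 16 - 22 = -6)
(S - 49)*(-43) = (-6 - 49)*(-43) = -55*(-43) = 2365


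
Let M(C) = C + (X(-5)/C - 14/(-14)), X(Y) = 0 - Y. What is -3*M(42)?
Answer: -1811/14 ≈ -129.36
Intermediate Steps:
X(Y) = -Y
M(C) = 1 + C + 5/C (M(C) = C + ((-1*(-5))/C - 14/(-14)) = C + (5/C - 14*(-1/14)) = C + (5/C + 1) = C + (1 + 5/C) = 1 + C + 5/C)
-3*M(42) = -3*(1 + 42 + 5/42) = -3*1811/42 = -1811/14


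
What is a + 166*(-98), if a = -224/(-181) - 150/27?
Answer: -26507606/1629 ≈ -16272.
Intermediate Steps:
a = -7034/1629 (a = -224*(-1/181) - 150*1/27 = 224/181 - 50/9 = -7034/1629 ≈ -4.3180)
a + 166*(-98) = -7034/1629 + 166*(-98) = -7034/1629 - 16268 = -26507606/1629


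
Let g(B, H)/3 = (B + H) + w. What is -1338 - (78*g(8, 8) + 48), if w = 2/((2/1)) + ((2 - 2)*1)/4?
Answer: -5364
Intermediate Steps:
w = 1 (w = 2/((2*1)) + (0*1)*(¼) = 2/2 + 0*(¼) = 2*(½) + 0 = 1 + 0 = 1)
g(B, H) = 3 + 3*B + 3*H (g(B, H) = 3*((B + H) + 1) = 3*(1 + B + H) = 3 + 3*B + 3*H)
-1338 - (78*g(8, 8) + 48) = -1338 - (78*(3 + 3*8 + 3*8) + 48) = -1338 - (78*(3 + 24 + 24) + 48) = -1338 - (78*51 + 48) = -1338 - (3978 + 48) = -1338 - 1*4026 = -1338 - 4026 = -5364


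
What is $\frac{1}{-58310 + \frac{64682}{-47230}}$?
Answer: $- \frac{23615}{1377022991} \approx -1.7149 \cdot 10^{-5}$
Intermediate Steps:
$\frac{1}{-58310 + \frac{64682}{-47230}} = \frac{1}{-58310 + 64682 \left(- \frac{1}{47230}\right)} = \frac{1}{-58310 - \frac{32341}{23615}} = \frac{1}{- \frac{1377022991}{23615}} = - \frac{23615}{1377022991}$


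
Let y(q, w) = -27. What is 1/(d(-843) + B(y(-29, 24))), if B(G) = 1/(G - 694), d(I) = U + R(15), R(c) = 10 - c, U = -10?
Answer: -721/10816 ≈ -0.066661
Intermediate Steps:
d(I) = -15 (d(I) = -10 + (10 - 1*15) = -10 + (10 - 15) = -10 - 5 = -15)
B(G) = 1/(-694 + G)
1/(d(-843) + B(y(-29, 24))) = 1/(-15 + 1/(-694 - 27)) = 1/(-15 + 1/(-721)) = 1/(-15 - 1/721) = 1/(-10816/721) = -721/10816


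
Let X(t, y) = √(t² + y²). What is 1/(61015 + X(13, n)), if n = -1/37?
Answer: 83529535/5096554346663 - 37*√231362/5096554346663 ≈ 1.6386e-5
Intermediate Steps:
n = -1/37 (n = -1*1/37 = -1/37 ≈ -0.027027)
1/(61015 + X(13, n)) = 1/(61015 + √(13² + (-1/37)²)) = 1/(61015 + √(169 + 1/1369)) = 1/(61015 + √(231362/1369)) = 1/(61015 + √231362/37)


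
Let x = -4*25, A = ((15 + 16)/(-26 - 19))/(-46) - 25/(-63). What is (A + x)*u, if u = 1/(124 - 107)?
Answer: -160337/27370 ≈ -5.8581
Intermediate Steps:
u = 1/17 ≈ 0.058824
A = 663/1610 (A = (31/(-45))*(-1/46) - 25*(-1/63) = (31*(-1/45))*(-1/46) + 25/63 = -31/45*(-1/46) + 25/63 = 31/2070 + 25/63 = 663/1610 ≈ 0.41180)
x = -100
(A + x)*u = (663/1610 - 100)*(1/17) = -160337/1610*1/17 = -160337/27370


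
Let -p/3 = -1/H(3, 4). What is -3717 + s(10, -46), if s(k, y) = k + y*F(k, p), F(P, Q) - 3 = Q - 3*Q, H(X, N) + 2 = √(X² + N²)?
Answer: -3753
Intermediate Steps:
H(X, N) = -2 + √(N² + X²) (H(X, N) = -2 + √(X² + N²) = -2 + √(N² + X²))
p = 1 (p = -(-3)/(-2 + √(4² + 3²)) = -(-3)/(-2 + √(16 + 9)) = -(-3)/(-2 + √25) = -(-3)/(-2 + 5) = -(-3)/3 = -3*(-⅓) = 1)
F(P, Q) = 3 - 2*Q (F(P, Q) = 3 + (Q - 3*Q) = 3 - 2*Q)
s(k, y) = k + y (s(k, y) = k + y*(3 - 2*1) = k + y*(3 - 2) = k + y*1 = k + y)
-3717 + s(10, -46) = -3717 + (10 - 46) = -3717 - 36 = -3753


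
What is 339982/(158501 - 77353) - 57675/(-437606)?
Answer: 19182296749/4438856461 ≈ 4.3214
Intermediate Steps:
339982/(158501 - 77353) - 57675/(-437606) = 339982/81148 - 57675*(-1/437606) = 339982*(1/81148) + 57675/437606 = 169991/40574 + 57675/437606 = 19182296749/4438856461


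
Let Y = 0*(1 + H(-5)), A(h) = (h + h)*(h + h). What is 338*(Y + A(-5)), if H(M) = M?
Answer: 33800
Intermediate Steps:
A(h) = 4*h² (A(h) = (2*h)*(2*h) = 4*h²)
Y = 0 (Y = 0*(1 - 5) = 0*(-4) = 0)
338*(Y + A(-5)) = 338*(0 + 4*(-5)²) = 338*(0 + 4*25) = 338*(0 + 100) = 338*100 = 33800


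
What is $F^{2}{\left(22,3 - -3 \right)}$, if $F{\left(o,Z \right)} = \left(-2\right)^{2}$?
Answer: $16$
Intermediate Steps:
$F{\left(o,Z \right)} = 4$
$F^{2}{\left(22,3 - -3 \right)} = 4^{2} = 16$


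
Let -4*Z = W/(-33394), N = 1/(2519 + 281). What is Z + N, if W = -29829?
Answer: -10423453/46751600 ≈ -0.22295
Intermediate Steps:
N = 1/2800 ≈ 0.00035714
Z = -29829/133576 (Z = -(-29829)/(4*(-33394)) = -(-29829)*(-1)/(4*33394) = -¼*29829/33394 = -29829/133576 ≈ -0.22331)
Z + N = -29829/133576 + 1/2800 = -10423453/46751600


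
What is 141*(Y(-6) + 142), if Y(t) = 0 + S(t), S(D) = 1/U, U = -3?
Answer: 19975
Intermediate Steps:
S(D) = -1/3 (S(D) = 1/(-3) = -1/3)
Y(t) = -1/3 (Y(t) = 0 - 1/3 = -1/3)
141*(Y(-6) + 142) = 141*(-1/3 + 142) = 141*(425/3) = 19975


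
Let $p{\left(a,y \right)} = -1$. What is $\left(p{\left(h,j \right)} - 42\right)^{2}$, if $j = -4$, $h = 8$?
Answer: $1849$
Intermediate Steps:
$\left(p{\left(h,j \right)} - 42\right)^{2} = \left(-1 - 42\right)^{2} = \left(-43\right)^{2} = 1849$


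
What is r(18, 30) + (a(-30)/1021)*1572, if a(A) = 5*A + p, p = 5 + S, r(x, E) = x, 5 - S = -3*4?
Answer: -182838/1021 ≈ -179.08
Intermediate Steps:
S = 17 (S = 5 - (-3)*4 = 5 - 1*(-12) = 5 + 12 = 17)
p = 22 (p = 5 + 17 = 22)
a(A) = 22 + 5*A (a(A) = 5*A + 22 = 22 + 5*A)
r(18, 30) + (a(-30)/1021)*1572 = 18 + ((22 + 5*(-30))/1021)*1572 = 18 + ((22 - 150)*(1/1021))*1572 = 18 - 128*1/1021*1572 = 18 - 128/1021*1572 = 18 - 201216/1021 = -182838/1021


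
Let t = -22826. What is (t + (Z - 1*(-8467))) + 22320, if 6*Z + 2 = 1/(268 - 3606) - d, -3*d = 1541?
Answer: 483452551/60084 ≈ 8046.3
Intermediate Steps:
d = -1541/3 (d = -1/3*1541 = -1541/3 ≈ -513.67)
Z = 5123827/60084 (Z = -1/3 + (1/(268 - 3606) - 1*(-1541/3))/6 = -1/3 + (1/(-3338) + 1541/3)/6 = -1/3 + (-1/3338 + 1541/3)/6 = -1/3 + (1/6)*(5143855/10014) = -1/3 + 5143855/60084 = 5123827/60084 ≈ 85.278)
(t + (Z - 1*(-8467))) + 22320 = (-22826 + (5123827/60084 - 1*(-8467))) + 22320 = (-22826 + (5123827/60084 + 8467)) + 22320 = (-22826 + 513855055/60084) + 22320 = -857622329/60084 + 22320 = 483452551/60084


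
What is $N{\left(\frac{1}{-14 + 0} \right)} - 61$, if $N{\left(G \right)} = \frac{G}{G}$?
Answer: $-60$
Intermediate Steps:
$N{\left(G \right)} = 1$
$N{\left(\frac{1}{-14 + 0} \right)} - 61 = 1 - 61 = -60$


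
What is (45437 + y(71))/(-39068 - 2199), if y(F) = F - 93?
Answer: -45415/41267 ≈ -1.1005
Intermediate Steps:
y(F) = -93 + F
(45437 + y(71))/(-39068 - 2199) = (45437 + (-93 + 71))/(-39068 - 2199) = (45437 - 22)/(-41267) = 45415*(-1/41267) = -45415/41267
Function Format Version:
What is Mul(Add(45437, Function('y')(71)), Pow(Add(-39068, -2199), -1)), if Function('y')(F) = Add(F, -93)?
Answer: Rational(-45415, 41267) ≈ -1.1005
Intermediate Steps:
Function('y')(F) = Add(-93, F)
Mul(Add(45437, Function('y')(71)), Pow(Add(-39068, -2199), -1)) = Mul(Add(45437, Add(-93, 71)), Pow(Add(-39068, -2199), -1)) = Mul(Add(45437, -22), Pow(-41267, -1)) = Mul(45415, Rational(-1, 41267)) = Rational(-45415, 41267)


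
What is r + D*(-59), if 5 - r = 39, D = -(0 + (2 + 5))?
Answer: 379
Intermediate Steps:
D = -7 (D = -(0 + 7) = -1*7 = -7)
r = -34 (r = 5 - 1*39 = 5 - 39 = -34)
r + D*(-59) = -34 - 7*(-59) = -34 + 413 = 379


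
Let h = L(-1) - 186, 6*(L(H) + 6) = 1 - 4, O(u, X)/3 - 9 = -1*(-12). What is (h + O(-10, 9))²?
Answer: 67081/4 ≈ 16770.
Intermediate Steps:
O(u, X) = 63 (O(u, X) = 27 + 3*(-1*(-12)) = 27 + 3*12 = 27 + 36 = 63)
L(H) = -13/2 (L(H) = -6 + (1 - 4)/6 = -6 + (⅙)*(-3) = -6 - ½ = -13/2)
h = -385/2 (h = -13/2 - 186 = -385/2 ≈ -192.50)
(h + O(-10, 9))² = (-385/2 + 63)² = (-259/2)² = 67081/4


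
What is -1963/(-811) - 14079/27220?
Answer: 42014791/22075420 ≈ 1.9032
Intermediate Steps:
-1963/(-811) - 14079/27220 = -1963*(-1/811) - 14079*1/27220 = 1963/811 - 14079/27220 = 42014791/22075420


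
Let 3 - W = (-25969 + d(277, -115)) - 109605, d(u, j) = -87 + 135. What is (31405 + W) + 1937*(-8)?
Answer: 151438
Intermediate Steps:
d(u, j) = 48
W = 135529 (W = 3 - ((-25969 + 48) - 109605) = 3 - (-25921 - 109605) = 3 - 1*(-135526) = 3 + 135526 = 135529)
(31405 + W) + 1937*(-8) = (31405 + 135529) + 1937*(-8) = 166934 - 15496 = 151438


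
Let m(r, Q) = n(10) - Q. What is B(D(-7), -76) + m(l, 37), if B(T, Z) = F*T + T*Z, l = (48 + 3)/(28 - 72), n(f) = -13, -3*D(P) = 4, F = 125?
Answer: -346/3 ≈ -115.33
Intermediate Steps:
D(P) = -4/3 (D(P) = -⅓*4 = -4/3)
l = -51/44 (l = 51/(-44) = 51*(-1/44) = -51/44 ≈ -1.1591)
B(T, Z) = 125*T + T*Z
m(r, Q) = -13 - Q
B(D(-7), -76) + m(l, 37) = -4*(125 - 76)/3 + (-13 - 1*37) = -4/3*49 + (-13 - 37) = -196/3 - 50 = -346/3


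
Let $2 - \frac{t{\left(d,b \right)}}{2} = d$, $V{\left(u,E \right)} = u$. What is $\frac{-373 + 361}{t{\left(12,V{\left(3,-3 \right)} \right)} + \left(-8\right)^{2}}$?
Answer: $- \frac{3}{11} \approx -0.27273$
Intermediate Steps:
$t{\left(d,b \right)} = 4 - 2 d$
$\frac{-373 + 361}{t{\left(12,V{\left(3,-3 \right)} \right)} + \left(-8\right)^{2}} = \frac{-373 + 361}{\left(4 - 24\right) + \left(-8\right)^{2}} = - \frac{12}{\left(4 - 24\right) + 64} = - \frac{12}{-20 + 64} = - \frac{12}{44} = \left(-12\right) \frac{1}{44} = - \frac{3}{11}$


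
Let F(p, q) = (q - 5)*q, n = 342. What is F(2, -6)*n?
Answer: 22572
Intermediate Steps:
F(p, q) = q*(-5 + q) (F(p, q) = (-5 + q)*q = q*(-5 + q))
F(2, -6)*n = -6*(-5 - 6)*342 = -6*(-11)*342 = 66*342 = 22572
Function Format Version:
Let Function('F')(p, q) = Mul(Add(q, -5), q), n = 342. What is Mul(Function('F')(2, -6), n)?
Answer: 22572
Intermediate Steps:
Function('F')(p, q) = Mul(q, Add(-5, q)) (Function('F')(p, q) = Mul(Add(-5, q), q) = Mul(q, Add(-5, q)))
Mul(Function('F')(2, -6), n) = Mul(Mul(-6, Add(-5, -6)), 342) = Mul(Mul(-6, -11), 342) = Mul(66, 342) = 22572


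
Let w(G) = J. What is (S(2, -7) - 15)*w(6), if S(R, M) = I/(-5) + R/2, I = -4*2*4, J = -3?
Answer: 114/5 ≈ 22.800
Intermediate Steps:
I = -32 (I = -8*4 = -32)
w(G) = -3
S(R, M) = 32/5 + R/2 (S(R, M) = -32/(-5) + R/2 = -32*(-⅕) + R*(½) = 32/5 + R/2)
(S(2, -7) - 15)*w(6) = ((32/5 + (½)*2) - 15)*(-3) = ((32/5 + 1) - 15)*(-3) = (37/5 - 15)*(-3) = -38/5*(-3) = 114/5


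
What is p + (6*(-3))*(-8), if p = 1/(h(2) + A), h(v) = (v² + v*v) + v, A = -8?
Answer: 289/2 ≈ 144.50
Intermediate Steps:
h(v) = v + 2*v² (h(v) = (v² + v²) + v = 2*v² + v = v + 2*v²)
p = ½ (p = 1/(2*(1 + 2*2) - 8) = 1/(2*(1 + 4) - 8) = 1/(2*5 - 8) = 1/(10 - 8) = 1/2 = ½ ≈ 0.50000)
p + (6*(-3))*(-8) = ½ + (6*(-3))*(-8) = ½ - 18*(-8) = ½ + 144 = 289/2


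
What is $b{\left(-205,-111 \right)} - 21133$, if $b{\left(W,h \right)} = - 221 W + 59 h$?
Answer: $17623$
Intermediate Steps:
$b{\left(-205,-111 \right)} - 21133 = \left(\left(-221\right) \left(-205\right) + 59 \left(-111\right)\right) - 21133 = \left(45305 - 6549\right) - 21133 = 38756 - 21133 = 17623$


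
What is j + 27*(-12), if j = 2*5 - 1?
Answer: -315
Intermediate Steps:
j = 9 (j = 10 - 1 = 9)
j + 27*(-12) = 9 + 27*(-12) = 9 - 324 = -315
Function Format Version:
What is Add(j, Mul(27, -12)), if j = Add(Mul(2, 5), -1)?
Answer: -315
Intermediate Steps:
j = 9 (j = Add(10, -1) = 9)
Add(j, Mul(27, -12)) = Add(9, Mul(27, -12)) = Add(9, -324) = -315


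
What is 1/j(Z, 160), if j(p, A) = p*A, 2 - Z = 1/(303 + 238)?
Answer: 541/172960 ≈ 0.0031279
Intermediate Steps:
Z = 1081/541 (Z = 2 - 1/(303 + 238) = 2 - 1/541 = 1081/541 ≈ 1.9982)
j(p, A) = A*p
1/j(Z, 160) = 1/(160*(1081/541)) = 1/(172960/541) = 541/172960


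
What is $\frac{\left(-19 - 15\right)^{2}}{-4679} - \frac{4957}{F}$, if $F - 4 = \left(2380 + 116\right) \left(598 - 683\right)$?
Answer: $- \frac{222058533}{992677924} \approx -0.2237$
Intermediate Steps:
$F = -212156$ ($F = 4 + \left(2380 + 116\right) \left(598 - 683\right) = 4 + 2496 \left(-85\right) = 4 - 212160 = -212156$)
$\frac{\left(-19 - 15\right)^{2}}{-4679} - \frac{4957}{F} = \frac{\left(-19 - 15\right)^{2}}{-4679} - \frac{4957}{-212156} = \left(-34\right)^{2} \left(- \frac{1}{4679}\right) - - \frac{4957}{212156} = 1156 \left(- \frac{1}{4679}\right) + \frac{4957}{212156} = - \frac{1156}{4679} + \frac{4957}{212156} = - \frac{222058533}{992677924}$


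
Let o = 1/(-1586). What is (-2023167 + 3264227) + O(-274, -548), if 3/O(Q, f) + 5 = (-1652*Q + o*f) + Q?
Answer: 148401359155613/119576297 ≈ 1.2411e+6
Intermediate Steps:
o = -1/1586 ≈ -0.00063052
O(Q, f) = 3/(-5 - 1651*Q - f/1586) (O(Q, f) = 3/(-5 + ((-1652*Q - f/1586) + Q)) = 3/(-5 + (-1651*Q - f/1586)) = 3/(-5 - 1651*Q - f/1586))
(-2023167 + 3264227) + O(-274, -548) = (-2023167 + 3264227) - 4758/(7930 - 548 + 2618486*(-274)) = 1241060 - 4758/(7930 - 548 - 717465164) = 1241060 - 4758/(-717457782) = 1241060 - 4758*(-1/717457782) = 1241060 + 793/119576297 = 148401359155613/119576297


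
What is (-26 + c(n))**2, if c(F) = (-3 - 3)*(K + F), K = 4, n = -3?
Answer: 1024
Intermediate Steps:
c(F) = -24 - 6*F (c(F) = (-3 - 3)*(4 + F) = -6*(4 + F) = -24 - 6*F)
(-26 + c(n))**2 = (-26 + (-24 - 6*(-3)))**2 = (-26 + (-24 + 18))**2 = (-26 - 6)**2 = (-32)**2 = 1024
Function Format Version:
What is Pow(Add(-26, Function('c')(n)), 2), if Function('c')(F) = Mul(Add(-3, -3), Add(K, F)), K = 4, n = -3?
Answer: 1024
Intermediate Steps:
Function('c')(F) = Add(-24, Mul(-6, F)) (Function('c')(F) = Mul(Add(-3, -3), Add(4, F)) = Mul(-6, Add(4, F)) = Add(-24, Mul(-6, F)))
Pow(Add(-26, Function('c')(n)), 2) = Pow(Add(-26, Add(-24, Mul(-6, -3))), 2) = Pow(Add(-26, Add(-24, 18)), 2) = Pow(Add(-26, -6), 2) = Pow(-32, 2) = 1024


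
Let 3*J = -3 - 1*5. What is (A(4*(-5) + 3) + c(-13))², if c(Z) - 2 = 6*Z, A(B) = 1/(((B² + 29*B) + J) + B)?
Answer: 2600898001/450241 ≈ 5776.7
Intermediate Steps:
J = -8/3 (J = (-3 - 1*5)/3 = (-3 - 5)/3 = (⅓)*(-8) = -8/3 ≈ -2.6667)
A(B) = 1/(-8/3 + B² + 30*B) (A(B) = 1/(((B² + 29*B) - 8/3) + B) = 1/((-8/3 + B² + 29*B) + B) = 1/(-8/3 + B² + 30*B))
c(Z) = 2 + 6*Z
(A(4*(-5) + 3) + c(-13))² = (3/(-8 + 3*(4*(-5) + 3)² + 90*(4*(-5) + 3)) + (2 + 6*(-13)))² = (3/(-8 + 3*(-20 + 3)² + 90*(-20 + 3)) + (2 - 78))² = (3/(-8 + 3*(-17)² + 90*(-17)) - 76)² = (3/(-8 + 3*289 - 1530) - 76)² = (3/(-8 + 867 - 1530) - 76)² = (3/(-671) - 76)² = (3*(-1/671) - 76)² = (-3/671 - 76)² = (-50999/671)² = 2600898001/450241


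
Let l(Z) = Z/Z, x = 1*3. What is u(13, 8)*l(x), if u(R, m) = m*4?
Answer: 32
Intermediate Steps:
u(R, m) = 4*m
x = 3
l(Z) = 1
u(13, 8)*l(x) = (4*8)*1 = 32*1 = 32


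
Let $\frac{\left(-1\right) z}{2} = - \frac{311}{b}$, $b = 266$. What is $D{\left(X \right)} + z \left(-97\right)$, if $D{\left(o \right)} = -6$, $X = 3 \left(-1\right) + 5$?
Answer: $- \frac{30965}{133} \approx -232.82$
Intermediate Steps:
$X = 2$ ($X = -3 + 5 = 2$)
$z = \frac{311}{133}$ ($z = - 2 \left(- \frac{311}{266}\right) = - 2 \left(\left(-311\right) \frac{1}{266}\right) = \left(-2\right) \left(- \frac{311}{266}\right) = \frac{311}{133} \approx 2.3383$)
$D{\left(X \right)} + z \left(-97\right) = -6 + \frac{311}{133} \left(-97\right) = -6 - \frac{30167}{133} = - \frac{30965}{133}$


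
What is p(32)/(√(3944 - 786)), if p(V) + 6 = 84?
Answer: 39*√3158/1579 ≈ 1.3880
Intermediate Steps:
p(V) = 78 (p(V) = -6 + 84 = 78)
p(32)/(√(3944 - 786)) = 78/(√(3944 - 786)) = 78/(√3158) = 78*(√3158/3158) = 39*√3158/1579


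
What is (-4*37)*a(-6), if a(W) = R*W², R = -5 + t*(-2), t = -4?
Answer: -15984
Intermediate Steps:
R = 3 (R = -5 - 4*(-2) = -5 + 8 = 3)
a(W) = 3*W²
(-4*37)*a(-6) = (-4*37)*(3*(-6)²) = -444*36 = -148*108 = -15984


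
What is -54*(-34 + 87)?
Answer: -2862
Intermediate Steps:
-54*(-34 + 87) = -54*53 = -2862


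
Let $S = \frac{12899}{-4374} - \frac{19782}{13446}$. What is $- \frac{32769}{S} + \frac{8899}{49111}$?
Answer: $\frac{584264436189247}{78809944141} \approx 7413.6$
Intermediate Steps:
$S = - \frac{1604731}{363042}$ ($S = 12899 \left(- \frac{1}{4374}\right) - \frac{1099}{747} = - \frac{12899}{4374} - \frac{1099}{747} = - \frac{1604731}{363042} \approx -4.4202$)
$- \frac{32769}{S} + \frac{8899}{49111} = - \frac{32769}{- \frac{1604731}{363042}} + \frac{8899}{49111} = \left(-32769\right) \left(- \frac{363042}{1604731}\right) + 8899 \cdot \frac{1}{49111} = \frac{11896523298}{1604731} + \frac{8899}{49111} = \frac{584264436189247}{78809944141}$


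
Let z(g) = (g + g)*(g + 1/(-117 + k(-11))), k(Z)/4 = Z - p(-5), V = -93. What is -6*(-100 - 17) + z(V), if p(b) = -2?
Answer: 918062/51 ≈ 18001.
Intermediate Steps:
k(Z) = 8 + 4*Z (k(Z) = 4*(Z - 1*(-2)) = 4*(Z + 2) = 4*(2 + Z) = 8 + 4*Z)
z(g) = 2*g*(-1/153 + g) (z(g) = (g + g)*(g + 1/(-117 + (8 + 4*(-11)))) = (2*g)*(g + 1/(-117 + (8 - 44))) = (2*g)*(g + 1/(-117 - 36)) = (2*g)*(g + 1/(-153)) = (2*g)*(g - 1/153) = (2*g)*(-1/153 + g) = 2*g*(-1/153 + g))
-6*(-100 - 17) + z(V) = -6*(-100 - 17) + (2/153)*(-93)*(-1 + 153*(-93)) = -6*(-117) + (2/153)*(-93)*(-1 - 14229) = 702 + (2/153)*(-93)*(-14230) = 702 + 882260/51 = 918062/51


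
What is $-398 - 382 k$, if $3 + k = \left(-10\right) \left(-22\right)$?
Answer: $-83292$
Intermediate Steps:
$k = 217$ ($k = -3 - -220 = -3 + 220 = 217$)
$-398 - 382 k = -398 - 82894 = -83292$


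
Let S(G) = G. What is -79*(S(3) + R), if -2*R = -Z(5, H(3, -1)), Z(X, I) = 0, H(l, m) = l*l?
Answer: -237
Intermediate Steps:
H(l, m) = l**2
R = 0 (R = -(-1)*0/2 = -1/2*0 = 0)
-79*(S(3) + R) = -79*(3 + 0) = -79*3 = -237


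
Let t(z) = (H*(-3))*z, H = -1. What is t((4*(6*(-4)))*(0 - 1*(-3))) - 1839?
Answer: -2703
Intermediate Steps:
t(z) = 3*z (t(z) = (-1*(-3))*z = 3*z)
t((4*(6*(-4)))*(0 - 1*(-3))) - 1839 = 3*((4*(6*(-4)))*(0 - 1*(-3))) - 1839 = 3*((4*(-24))*(0 + 3)) - 1839 = 3*(-96*3) - 1839 = 3*(-288) - 1839 = -864 - 1839 = -2703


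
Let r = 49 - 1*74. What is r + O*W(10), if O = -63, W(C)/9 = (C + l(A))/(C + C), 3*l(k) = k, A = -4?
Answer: -2707/10 ≈ -270.70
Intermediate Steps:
l(k) = k/3
W(C) = 9*(-4/3 + C)/(2*C) (W(C) = 9*((C + (⅓)*(-4))/(C + C)) = 9*((C - 4/3)/((2*C))) = 9*((-4/3 + C)*(1/(2*C))) = 9*((-4/3 + C)/(2*C)) = 9*(-4/3 + C)/(2*C))
r = -25 (r = 49 - 74 = -25)
r + O*W(10) = -25 - 63*(9/2 - 6/10) = -25 - 63*(9/2 - 6*⅒) = -25 - 63*(9/2 - ⅗) = -25 - 63*39/10 = -25 - 2457/10 = -2707/10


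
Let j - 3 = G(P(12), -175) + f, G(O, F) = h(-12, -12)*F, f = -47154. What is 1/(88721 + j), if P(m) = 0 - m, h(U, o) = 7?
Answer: 1/40345 ≈ 2.4786e-5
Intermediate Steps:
P(m) = -m
G(O, F) = 7*F
j = -48376 (j = 3 + (7*(-175) - 47154) = 3 + (-1225 - 47154) = 3 - 48379 = -48376)
1/(88721 + j) = 1/(88721 - 48376) = 1/40345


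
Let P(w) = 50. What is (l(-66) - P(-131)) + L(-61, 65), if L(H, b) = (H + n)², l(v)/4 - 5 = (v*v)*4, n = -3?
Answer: 73762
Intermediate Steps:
l(v) = 20 + 16*v² (l(v) = 20 + 4*((v*v)*4) = 20 + 4*(v²*4) = 20 + 4*(4*v²) = 20 + 16*v²)
L(H, b) = (-3 + H)² (L(H, b) = (H - 3)² = (-3 + H)²)
(l(-66) - P(-131)) + L(-61, 65) = ((20 + 16*(-66)²) - 1*50) + (-3 - 61)² = ((20 + 16*4356) - 50) + (-64)² = ((20 + 69696) - 50) + 4096 = (69716 - 50) + 4096 = 69666 + 4096 = 73762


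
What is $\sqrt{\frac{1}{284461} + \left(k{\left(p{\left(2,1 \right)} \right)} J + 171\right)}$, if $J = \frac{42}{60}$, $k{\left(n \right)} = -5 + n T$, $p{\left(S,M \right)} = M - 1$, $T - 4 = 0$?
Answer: $\frac{\sqrt{54215101686914}}{568922} \approx 12.942$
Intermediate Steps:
$T = 4$ ($T = 4 + 0 = 4$)
$p{\left(S,M \right)} = -1 + M$
$k{\left(n \right)} = -5 + 4 n$ ($k{\left(n \right)} = -5 + n 4 = -5 + 4 n$)
$J = \frac{7}{10}$ ($J = 42 \cdot \frac{1}{60} = \frac{7}{10} \approx 0.7$)
$\sqrt{\frac{1}{284461} + \left(k{\left(p{\left(2,1 \right)} \right)} J + 171\right)} = \sqrt{\frac{1}{284461} + \left(\left(-5 + 4 \left(-1 + 1\right)\right) \frac{7}{10} + 171\right)} = \sqrt{\frac{1}{284461} + \left(\left(-5 + 4 \cdot 0\right) \frac{7}{10} + 171\right)} = \sqrt{\frac{1}{284461} + \left(\left(-5 + 0\right) \frac{7}{10} + 171\right)} = \sqrt{\frac{1}{284461} + \left(\left(-5\right) \frac{7}{10} + 171\right)} = \sqrt{\frac{1}{284461} + \left(- \frac{7}{2} + 171\right)} = \sqrt{\frac{1}{284461} + \frac{335}{2}} = \sqrt{\frac{95294437}{568922}} = \frac{\sqrt{54215101686914}}{568922}$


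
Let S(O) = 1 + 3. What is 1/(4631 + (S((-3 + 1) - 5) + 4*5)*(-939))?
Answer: -1/17905 ≈ -5.5850e-5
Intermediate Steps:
S(O) = 4
1/(4631 + (S((-3 + 1) - 5) + 4*5)*(-939)) = 1/(4631 + (4 + 4*5)*(-939)) = 1/(4631 + (4 + 20)*(-939)) = 1/(4631 + 24*(-939)) = 1/(4631 - 22536) = 1/(-17905) = -1/17905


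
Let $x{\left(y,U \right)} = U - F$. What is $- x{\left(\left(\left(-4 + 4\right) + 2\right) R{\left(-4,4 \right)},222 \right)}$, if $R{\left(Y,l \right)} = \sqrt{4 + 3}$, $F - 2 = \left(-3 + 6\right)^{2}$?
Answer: $-211$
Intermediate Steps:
$F = 11$ ($F = 2 + \left(-3 + 6\right)^{2} = 2 + 3^{2} = 2 + 9 = 11$)
$R{\left(Y,l \right)} = \sqrt{7}$
$x{\left(y,U \right)} = -11 + U$ ($x{\left(y,U \right)} = U - 11 = -11 + U$)
$- x{\left(\left(\left(-4 + 4\right) + 2\right) R{\left(-4,4 \right)},222 \right)} = - (-11 + 222) = \left(-1\right) 211 = -211$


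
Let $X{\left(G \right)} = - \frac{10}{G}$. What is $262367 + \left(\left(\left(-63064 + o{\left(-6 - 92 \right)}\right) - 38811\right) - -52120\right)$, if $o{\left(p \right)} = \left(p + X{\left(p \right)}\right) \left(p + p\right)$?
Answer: $231800$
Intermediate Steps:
$o{\left(p \right)} = 2 p \left(p - \frac{10}{p}\right)$ ($o{\left(p \right)} = \left(p - \frac{10}{p}\right) \left(p + p\right) = \left(p - \frac{10}{p}\right) 2 p = 2 p \left(p - \frac{10}{p}\right)$)
$262367 + \left(\left(\left(-63064 + o{\left(-6 - 92 \right)}\right) - 38811\right) - -52120\right) = 262367 - \left(49775 - 2 \left(-6 - 92\right)^{2}\right) = 262367 + \left(\left(\left(-63064 - \left(20 - 2 \left(-6 - 92\right)^{2}\right)\right) - 38811\right) + 52120\right) = 262367 + \left(\left(\left(-63064 - \left(20 - 2 \left(-98\right)^{2}\right)\right) - 38811\right) + 52120\right) = 262367 + \left(\left(\left(-63064 + \left(-20 + 2 \cdot 9604\right)\right) - 38811\right) + 52120\right) = 262367 + \left(\left(\left(-63064 + \left(-20 + 19208\right)\right) - 38811\right) + 52120\right) = 262367 + \left(\left(\left(-63064 + 19188\right) - 38811\right) + 52120\right) = 262367 + \left(\left(-43876 - 38811\right) + 52120\right) = 262367 + \left(-82687 + 52120\right) = 262367 - 30567 = 231800$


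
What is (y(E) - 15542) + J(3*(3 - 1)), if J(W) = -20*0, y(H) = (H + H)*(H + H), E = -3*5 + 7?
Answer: -15286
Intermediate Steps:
E = -8 (E = -15 + 7 = -8)
y(H) = 4*H**2 (y(H) = (2*H)*(2*H) = 4*H**2)
J(W) = 0
(y(E) - 15542) + J(3*(3 - 1)) = (4*(-8)**2 - 15542) + 0 = (4*64 - 15542) + 0 = (256 - 15542) + 0 = -15286 + 0 = -15286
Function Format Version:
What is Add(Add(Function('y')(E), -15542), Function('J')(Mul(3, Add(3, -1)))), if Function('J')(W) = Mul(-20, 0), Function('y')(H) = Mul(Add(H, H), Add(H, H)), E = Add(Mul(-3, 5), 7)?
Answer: -15286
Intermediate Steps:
E = -8 (E = Add(-15, 7) = -8)
Function('y')(H) = Mul(4, Pow(H, 2)) (Function('y')(H) = Mul(Mul(2, H), Mul(2, H)) = Mul(4, Pow(H, 2)))
Function('J')(W) = 0
Add(Add(Function('y')(E), -15542), Function('J')(Mul(3, Add(3, -1)))) = Add(Add(Mul(4, Pow(-8, 2)), -15542), 0) = Add(Add(Mul(4, 64), -15542), 0) = Add(Add(256, -15542), 0) = Add(-15286, 0) = -15286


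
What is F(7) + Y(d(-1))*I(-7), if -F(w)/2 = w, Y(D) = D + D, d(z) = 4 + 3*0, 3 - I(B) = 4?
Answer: -22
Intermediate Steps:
I(B) = -1 (I(B) = 3 - 1*4 = 3 - 4 = -1)
d(z) = 4 (d(z) = 4 + 0 = 4)
Y(D) = 2*D
F(w) = -2*w
F(7) + Y(d(-1))*I(-7) = -2*7 + (2*4)*(-1) = -14 + 8*(-1) = -14 - 8 = -22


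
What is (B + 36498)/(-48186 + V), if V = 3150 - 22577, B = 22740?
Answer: -59238/67613 ≈ -0.87613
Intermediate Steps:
V = -19427
(B + 36498)/(-48186 + V) = (22740 + 36498)/(-48186 - 19427) = 59238/(-67613) = 59238*(-1/67613) = -59238/67613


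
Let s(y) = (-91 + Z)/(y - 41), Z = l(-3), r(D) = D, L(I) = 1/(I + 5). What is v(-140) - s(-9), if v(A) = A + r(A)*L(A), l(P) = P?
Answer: -95069/675 ≈ -140.84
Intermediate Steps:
L(I) = 1/(5 + I)
v(A) = A + A/(5 + A)
Z = -3
s(y) = -94/(-41 + y) (s(y) = (-91 - 3)/(y - 41) = -94/(-41 + y))
v(-140) - s(-9) = -140*(6 - 140)/(5 - 140) - (-94)/(-41 - 9) = -140*(-134)/(-135) - (-94)/(-50) = -140*(-1/135)*(-134) - (-94)*(-1)/50 = -3752/27 - 1*47/25 = -3752/27 - 47/25 = -95069/675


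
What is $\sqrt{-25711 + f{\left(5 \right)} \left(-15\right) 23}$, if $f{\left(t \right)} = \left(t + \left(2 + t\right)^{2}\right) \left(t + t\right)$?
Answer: $i \sqrt{212011} \approx 460.45 i$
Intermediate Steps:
$f{\left(t \right)} = 2 t \left(t + \left(2 + t\right)^{2}\right)$ ($f{\left(t \right)} = \left(t + \left(2 + t\right)^{2}\right) 2 t = 2 t \left(t + \left(2 + t\right)^{2}\right)$)
$\sqrt{-25711 + f{\left(5 \right)} \left(-15\right) 23} = \sqrt{-25711 + 2 \cdot 5 \left(5 + \left(2 + 5\right)^{2}\right) \left(-15\right) 23} = \sqrt{-25711 + 2 \cdot 5 \left(5 + 7^{2}\right) \left(-15\right) 23} = \sqrt{-25711 + 2 \cdot 5 \left(5 + 49\right) \left(-15\right) 23} = \sqrt{-25711 + 2 \cdot 5 \cdot 54 \left(-15\right) 23} = \sqrt{-25711 + 540 \left(-15\right) 23} = \sqrt{-25711 - 186300} = \sqrt{-212011} = i \sqrt{212011}$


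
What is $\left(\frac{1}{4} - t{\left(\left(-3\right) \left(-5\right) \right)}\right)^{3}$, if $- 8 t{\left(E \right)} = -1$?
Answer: $\frac{1}{512} \approx 0.0019531$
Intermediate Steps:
$t{\left(E \right)} = \frac{1}{8}$ ($t{\left(E \right)} = \left(- \frac{1}{8}\right) \left(-1\right) = \frac{1}{8}$)
$\left(\frac{1}{4} - t{\left(\left(-3\right) \left(-5\right) \right)}\right)^{3} = \left(\frac{1}{4} - \frac{1}{8}\right)^{3} = \left(\frac{1}{8}\right)^{3} = \frac{1}{512}$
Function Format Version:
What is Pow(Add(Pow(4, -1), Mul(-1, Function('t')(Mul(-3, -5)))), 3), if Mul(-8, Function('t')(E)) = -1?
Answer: Rational(1, 512) ≈ 0.0019531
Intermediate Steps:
Function('t')(E) = Rational(1, 8) (Function('t')(E) = Mul(Rational(-1, 8), -1) = Rational(1, 8))
Pow(Add(Pow(4, -1), Mul(-1, Function('t')(Mul(-3, -5)))), 3) = Pow(Add(Pow(4, -1), Mul(-1, Rational(1, 8))), 3) = Pow(Add(Rational(1, 4), Rational(-1, 8)), 3) = Pow(Rational(1, 8), 3) = Rational(1, 512)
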